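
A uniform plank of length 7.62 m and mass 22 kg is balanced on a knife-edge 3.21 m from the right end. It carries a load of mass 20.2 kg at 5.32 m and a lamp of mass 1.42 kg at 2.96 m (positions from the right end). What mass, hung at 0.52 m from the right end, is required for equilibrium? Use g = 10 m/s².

About the knife-edge (at 3.21 m from the right end):
Beam weight: 22 × 10 = 220 N down at 3.81 m → arm 0.6 m, τ = 220 × 0.6 = 132 N·m counterclockwise.
Load: 20.2 × 10 = 202 N down at 5.32 m → arm 2.11 m, τ = 202 × 2.11 = 426.2 N·m counterclockwise.
Lamp: 1.42 × 10 = 14.2 N down at 2.96 m → arm 0.25 m, τ = 14.2 × 0.25 = 3.55 N·m clockwise.
Net moment of known loads = 554.7 N·m counterclockwise.
An unknown mass m at 0.52 m has arm 2.69 m; its moment is m·g·2.69 clockwise.
Setting net torque to zero: m × 10 × 2.69 = 554.7 → m = 554.7 / (10 × 2.69) = 20.6 kg.

m ≈ 20.6 kg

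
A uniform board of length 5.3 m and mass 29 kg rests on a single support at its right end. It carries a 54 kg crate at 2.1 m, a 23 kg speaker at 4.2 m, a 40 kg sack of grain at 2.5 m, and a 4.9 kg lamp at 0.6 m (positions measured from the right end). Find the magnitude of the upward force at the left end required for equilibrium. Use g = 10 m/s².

F ≈ 735 N

Take moments about the right end.
Beam weight: 29 × 10 = 290 N down at 2.65 m → arm 2.65 m, τ = 290 × 2.65 = 768.5 N·m counterclockwise.
Crate: 54 × 10 = 540 N down at 2.1 m → arm 2.1 m, τ = 540 × 2.1 = 1134 N·m counterclockwise.
Speaker: 23 × 10 = 230 N down at 4.2 m → arm 4.2 m, τ = 230 × 4.2 = 966 N·m counterclockwise.
Sack of grain: 40 × 10 = 400 N down at 2.5 m → arm 2.5 m, τ = 400 × 2.5 = 1000 N·m counterclockwise.
Lamp: 4.9 × 10 = 49 N down at 0.6 m → arm 0.6 m, τ = 49 × 0.6 = 29.4 N·m counterclockwise.
Net moment of the loads = 3898 N·m counterclockwise.
The upward force F acts at the left end, arm 5.3 m, giving F × 5.3 clockwise.
Setting net torque to zero: F × 5.3 = 3898 → F = 3898 / 5.3 = 735 N.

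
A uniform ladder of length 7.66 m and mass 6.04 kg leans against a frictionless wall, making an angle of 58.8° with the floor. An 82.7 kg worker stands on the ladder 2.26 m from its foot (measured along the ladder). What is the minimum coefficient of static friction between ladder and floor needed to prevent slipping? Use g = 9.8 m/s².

μ_min ≈ 0.187

Take moments about the foot of the ladder.
Ladder weight 6.04×9.8 = 59.19 N acts at 3.83 m along the ladder; its horizontal arm is 3.83·cos58.8° = 1.984 m → τ = 117.4 N·m clockwise.
Worker: 82.7×9.8 = 810.5 N at 2.26 m → arm 1.171 m → τ = 949.1 N·m clockwise.
Wall normal N acts horizontally at the top; its moment arm is the height L sinθ = 7.66·sin58.8° = 6.552 m, counterclockwise.
Balancing moments: N × 6.552 = 1066, giving N = 162.7 N.
ΣFx = 0 ⇒ f = N_wall = 162.7 N. ΣFy = 0 ⇒ N_floor = 869.7 N.
μ_min = f / N_floor = 162.7 / 869.7 = 0.187.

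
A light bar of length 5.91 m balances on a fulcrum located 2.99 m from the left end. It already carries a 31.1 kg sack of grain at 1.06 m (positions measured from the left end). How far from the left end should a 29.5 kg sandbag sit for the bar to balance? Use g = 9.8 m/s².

x ≈ 5.02 m from the left end

About the fulcrum (at 2.99 m from the left end):
Sack of grain: 31.1 × 9.8 = 304.8 N down at 1.06 m → arm 1.93 m, τ = 304.8 × 1.93 = 588.3 N·m counterclockwise.
Net moment of existing loads = 588.3 N·m counterclockwise.
The sandbag weighs 29.5 × 9.8 = 289.1 N and must supply an equal clockwise moment, so its lever arm about the fulcrum is 588.3 / 289.1 = 2.03 m.
That puts it at 2.99 + 2.03 = 5.02 m from the left end.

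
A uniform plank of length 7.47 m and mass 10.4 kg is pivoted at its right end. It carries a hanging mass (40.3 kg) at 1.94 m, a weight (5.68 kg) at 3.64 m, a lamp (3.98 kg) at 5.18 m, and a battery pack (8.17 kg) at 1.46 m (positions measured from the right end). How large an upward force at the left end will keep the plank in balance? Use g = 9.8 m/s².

F ≈ 223 N

Sum moments about the right end (the unknown pivot reaction has zero arm there).
Beam weight: 10.4 × 9.8 = 101.9 N down at 3.735 m → arm 3.735 m, τ = 101.9 × 3.735 = 380.6 N·m counterclockwise.
Hanging mass: 40.3 × 9.8 = 394.9 N down at 1.94 m → arm 1.94 m, τ = 394.9 × 1.94 = 766.1 N·m counterclockwise.
Weight: 5.68 × 9.8 = 55.66 N down at 3.64 m → arm 3.64 m, τ = 55.66 × 3.64 = 202.6 N·m counterclockwise.
Lamp: 3.98 × 9.8 = 39 N down at 5.18 m → arm 5.18 m, τ = 39 × 5.18 = 202 N·m counterclockwise.
Battery pack: 8.17 × 9.8 = 80.07 N down at 1.46 m → arm 1.46 m, τ = 80.07 × 1.46 = 116.9 N·m counterclockwise.
Net moment of the loads = 1668 N·m counterclockwise.
The upward force F acts at the left end, arm 7.47 m, giving F × 7.47 clockwise.
Setting net torque to zero: F × 7.47 = 1668 → F = 1668 / 7.47 = 223 N.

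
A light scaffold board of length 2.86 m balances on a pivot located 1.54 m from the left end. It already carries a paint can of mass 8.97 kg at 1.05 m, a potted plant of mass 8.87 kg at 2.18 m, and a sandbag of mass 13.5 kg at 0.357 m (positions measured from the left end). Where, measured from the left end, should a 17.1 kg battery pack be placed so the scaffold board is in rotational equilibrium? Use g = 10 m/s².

x ≈ 2.4 m from the left end

Sum moments about the pivot (at 1.54 m from the left end) (the support reaction has zero arm there).
Paint can: 8.97 × 10 = 89.7 N down at 1.05 m → arm 0.49 m, τ = 89.7 × 0.49 = 43.95 N·m counterclockwise.
Potted plant: 8.87 × 10 = 88.7 N down at 2.18 m → arm 0.64 m, τ = 88.7 × 0.64 = 56.77 N·m clockwise.
Sandbag: 13.5 × 10 = 135 N down at 0.357 m → arm 1.183 m, τ = 135 × 1.183 = 159.7 N·m counterclockwise.
Net moment of existing loads = 146.9 N·m counterclockwise.
The battery pack weighs 17.1 × 10 = 171 N and must supply an equal clockwise moment, so its lever arm about the pivot is 146.9 / 171 = 0.859 m.
That puts it at 1.54 + 0.859 = 2.4 m from the left end.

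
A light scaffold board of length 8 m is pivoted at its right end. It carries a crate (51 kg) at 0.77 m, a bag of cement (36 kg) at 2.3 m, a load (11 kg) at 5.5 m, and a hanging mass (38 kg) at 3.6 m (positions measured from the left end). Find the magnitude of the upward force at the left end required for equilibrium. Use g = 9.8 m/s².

F ≈ 942 N

Sum moments about the right end (the unknown pivot reaction has zero arm there).
Crate: 51 × 9.8 = 499.8 N down at 0.77 m → arm 7.23 m, τ = 499.8 × 7.23 = 3614 N·m counterclockwise.
Bag of cement: 36 × 9.8 = 352.8 N down at 2.3 m → arm 5.7 m, τ = 352.8 × 5.7 = 2011 N·m counterclockwise.
Load: 11 × 9.8 = 107.8 N down at 5.5 m → arm 2.5 m, τ = 107.8 × 2.5 = 269.5 N·m counterclockwise.
Hanging mass: 38 × 9.8 = 372.4 N down at 3.6 m → arm 4.4 m, τ = 372.4 × 4.4 = 1639 N·m counterclockwise.
Net moment of the loads = 7534 N·m counterclockwise.
The upward force F acts at the left end, arm 8 m, giving F × 8 clockwise.
For rotational equilibrium, F × 8 = 7534, so F = 7534 / 8 = 942 N.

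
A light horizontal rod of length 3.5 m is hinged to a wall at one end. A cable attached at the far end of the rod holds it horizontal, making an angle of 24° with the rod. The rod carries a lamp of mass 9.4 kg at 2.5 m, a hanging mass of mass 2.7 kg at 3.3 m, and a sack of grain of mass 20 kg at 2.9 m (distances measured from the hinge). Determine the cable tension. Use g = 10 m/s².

Take moments about the hinge.
Lamp: 9.4 × 10 = 94 N down at 2.5 m → arm 2.5 m, τ = 94 × 2.5 = 235 N·m clockwise.
Hanging mass: 2.7 × 10 = 27 N down at 3.3 m → arm 3.3 m, τ = 27 × 3.3 = 89.1 N·m clockwise.
Sack of grain: 20 × 10 = 200 N down at 2.9 m → arm 2.9 m, τ = 200 × 2.9 = 580 N·m clockwise.
Total clockwise load moment = 904.1 N·m.
The cable tension T acts at 3.5 m; only its component perpendicular to the rod, T sinθ, produces torque. sin 24° = 0.4067.
Balancing moments: T × 3.5 × 0.4067 = 904.1, giving T = 904.1 / 1.423 = 635 N.

T ≈ 635 N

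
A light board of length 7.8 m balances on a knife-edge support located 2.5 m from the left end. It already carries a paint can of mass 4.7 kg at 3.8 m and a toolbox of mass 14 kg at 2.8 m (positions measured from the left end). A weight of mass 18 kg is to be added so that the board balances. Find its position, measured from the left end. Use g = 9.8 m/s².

x ≈ 1.93 m from the left end

About the knife-edge support (at 2.5 m from the left end):
Paint can: 4.7 × 9.8 = 46.06 N down at 3.8 m → arm 1.3 m, τ = 46.06 × 1.3 = 59.88 N·m clockwise.
Toolbox: 14 × 9.8 = 137.2 N down at 2.8 m → arm 0.3 m, τ = 137.2 × 0.3 = 41.16 N·m clockwise.
Net moment of existing loads = 101 N·m clockwise.
The weight weighs 18 × 9.8 = 176.4 N and must supply an equal counterclockwise moment, so its lever arm about the knife-edge support is 101 / 176.4 = 0.573 m.
That puts it at 2.5 − 0.573 = 1.93 m from the left end.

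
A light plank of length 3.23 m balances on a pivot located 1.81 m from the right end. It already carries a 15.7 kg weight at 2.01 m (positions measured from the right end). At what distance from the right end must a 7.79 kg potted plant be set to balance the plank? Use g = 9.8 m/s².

x ≈ 1.41 m from the right end

Choose the pivot (at 1.81 m from the right end) as the axis so the support reaction has zero arm there.
Weight: 15.7 × 9.8 = 153.9 N down at 2.01 m → arm 0.2 m, τ = 153.9 × 0.2 = 30.78 N·m counterclockwise.
Net moment of existing loads = 30.78 N·m counterclockwise.
The potted plant weighs 7.79 × 9.8 = 76.34 N and must supply an equal clockwise moment, so its lever arm about the pivot is 30.78 / 76.34 = 0.403 m.
That puts it at 1.81 − 0.403 = 1.41 m from the right end.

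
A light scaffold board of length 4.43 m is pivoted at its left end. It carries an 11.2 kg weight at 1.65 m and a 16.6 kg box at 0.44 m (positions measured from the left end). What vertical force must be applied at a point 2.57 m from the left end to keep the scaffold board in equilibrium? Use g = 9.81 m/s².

F ≈ 98.4 N

Taking torques about the left end:
Weight: 11.2 × 9.81 = 109.9 N down at 1.65 m → arm 1.65 m, τ = 109.9 × 1.65 = 181.3 N·m clockwise.
Box: 16.6 × 9.81 = 162.8 N down at 0.44 m → arm 0.44 m, τ = 162.8 × 0.44 = 71.63 N·m clockwise.
Net moment of the loads = 252.9 N·m clockwise.
The upward force F acts at a point 2.57 m from the left end, arm 2.57 m, giving F × 2.57 counterclockwise.
Στ = 0 ⇒ F × 2.57 = 252.9 ⇒ F = 252.9 / 2.57 = 98.4 N.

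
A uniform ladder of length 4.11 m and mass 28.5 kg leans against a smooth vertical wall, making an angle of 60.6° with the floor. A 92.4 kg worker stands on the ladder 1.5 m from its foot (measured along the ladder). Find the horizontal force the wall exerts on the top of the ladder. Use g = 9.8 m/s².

Taking torques about the foot of the ladder:
Ladder weight 28.5×9.8 = 279.3 N acts at 2.055 m along the ladder; its horizontal arm is 2.055·cos60.6° = 1.009 m → τ = 281.8 N·m clockwise.
Worker: 92.4×9.8 = 905.5 N at 1.5 m → arm 0.7364 m → τ = 666.8 N·m clockwise.
Wall normal N acts horizontally at the top; its moment arm is the height L sinθ = 4.11·sin60.6° = 3.581 m, counterclockwise.
Στ = 0 ⇒ N × 3.581 = 948.6 ⇒ N = 265 N.

N_wall ≈ 265 N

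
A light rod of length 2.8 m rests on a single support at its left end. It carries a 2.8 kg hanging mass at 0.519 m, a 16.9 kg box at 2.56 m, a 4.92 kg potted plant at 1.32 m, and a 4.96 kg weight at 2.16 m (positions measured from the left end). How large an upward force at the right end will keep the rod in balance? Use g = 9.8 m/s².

F ≈ 217 N

Taking torques about the left end:
Hanging mass: 2.8 × 9.8 = 27.44 N down at 0.519 m → arm 0.519 m, τ = 27.44 × 0.519 = 14.24 N·m clockwise.
Box: 16.9 × 9.8 = 165.6 N down at 2.56 m → arm 2.56 m, τ = 165.6 × 2.56 = 423.9 N·m clockwise.
Potted plant: 4.92 × 9.8 = 48.22 N down at 1.32 m → arm 1.32 m, τ = 48.22 × 1.32 = 63.65 N·m clockwise.
Weight: 4.96 × 9.8 = 48.61 N down at 2.16 m → arm 2.16 m, τ = 48.61 × 2.16 = 105 N·m clockwise.
Net moment of the loads = 606.8 N·m clockwise.
The upward force F acts at the right end, arm 2.8 m, giving F × 2.8 counterclockwise.
For rotational equilibrium, F × 2.8 = 606.8, so F = 606.8 / 2.8 = 217 N.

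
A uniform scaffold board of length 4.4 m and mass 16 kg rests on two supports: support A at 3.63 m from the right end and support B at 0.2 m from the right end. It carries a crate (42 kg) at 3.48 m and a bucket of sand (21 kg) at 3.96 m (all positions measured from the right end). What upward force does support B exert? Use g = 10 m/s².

Sum moments about support A (its reaction then has zero moment arm).
Beam weight: 16 × 10 = 160 N down at 2.2 m → arm 1.43 m, τ = 160 × 1.43 = 228.8 N·m clockwise.
Crate: 42 × 10 = 420 N down at 3.48 m → arm 0.15 m, τ = 420 × 0.15 = 63 N·m clockwise.
Bucket of sand: 21 × 10 = 210 N down at 3.96 m → arm 0.33 m, τ = 210 × 0.33 = 69.3 N·m counterclockwise.
Net load moment about support A = 222.5 N·m clockwise.
Reaction R at support B is upward at 0.2 m, arm 3.43 m → moment R × 3.43 counterclockwise.
Setting net torque to zero: R × 3.43 = 222.5 → R = 64.9 N.

R_B ≈ 64.9 N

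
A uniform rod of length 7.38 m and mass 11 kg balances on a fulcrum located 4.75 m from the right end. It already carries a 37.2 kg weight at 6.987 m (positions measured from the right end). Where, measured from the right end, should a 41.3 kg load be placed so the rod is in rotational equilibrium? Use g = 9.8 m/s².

x ≈ 3.02 m from the right end

Sum moments about the fulcrum (at 4.75 m from the right end) (the support reaction has zero arm there).
Beam weight: 11 × 9.8 = 107.8 N down at 3.69 m → arm 1.06 m, τ = 107.8 × 1.06 = 114.3 N·m clockwise.
Weight: 37.2 × 9.8 = 364.6 N down at 6.987 m → arm 2.237 m, τ = 364.6 × 2.237 = 815.6 N·m counterclockwise.
Net moment of existing loads = 701.3 N·m counterclockwise.
The load weighs 41.3 × 9.8 = 404.7 N and must supply an equal clockwise moment, so its lever arm about the fulcrum is 701.3 / 404.7 = 1.73 m.
That puts it at 4.75 − 1.73 = 3.02 m from the right end.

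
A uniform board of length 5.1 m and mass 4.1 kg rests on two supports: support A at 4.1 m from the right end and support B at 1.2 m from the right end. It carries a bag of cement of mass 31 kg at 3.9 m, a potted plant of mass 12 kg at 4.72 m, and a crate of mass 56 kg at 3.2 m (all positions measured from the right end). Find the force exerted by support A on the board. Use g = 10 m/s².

Sum moments about support B (its reaction then has zero moment arm).
Beam weight: 4.1 × 10 = 41 N down at 2.55 m → arm 1.35 m, τ = 41 × 1.35 = 55.35 N·m counterclockwise.
Bag of cement: 31 × 10 = 310 N down at 3.9 m → arm 2.7 m, τ = 310 × 2.7 = 837 N·m counterclockwise.
Potted plant: 12 × 10 = 120 N down at 4.72 m → arm 3.52 m, τ = 120 × 3.52 = 422.4 N·m counterclockwise.
Crate: 56 × 10 = 560 N down at 3.2 m → arm 2 m, τ = 560 × 2 = 1120 N·m counterclockwise.
Net load moment about support B = 2435 N·m counterclockwise.
Reaction R at support A is upward at 4.1 m, arm 2.9 m → moment R × 2.9 clockwise.
Στ = 0 ⇒ R × 2.9 = 2435 ⇒ R = 840 N.

R_A ≈ 840 N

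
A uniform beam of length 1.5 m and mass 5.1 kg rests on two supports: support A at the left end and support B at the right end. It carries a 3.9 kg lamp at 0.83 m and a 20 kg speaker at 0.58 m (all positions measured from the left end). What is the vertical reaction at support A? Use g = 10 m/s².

About support B:
Beam weight: 5.1 × 10 = 51 N down at 0.75 m → arm 0.75 m, τ = 51 × 0.75 = 38.25 N·m counterclockwise.
Lamp: 3.9 × 10 = 39 N down at 0.83 m → arm 0.67 m, τ = 39 × 0.67 = 26.13 N·m counterclockwise.
Speaker: 20 × 10 = 200 N down at 0.58 m → arm 0.92 m, τ = 200 × 0.92 = 184 N·m counterclockwise.
Net load moment about support B = 248.4 N·m counterclockwise.
Reaction R at support A is upward at 0 m, arm 1.5 m → moment R × 1.5 clockwise.
Balancing moments: R × 1.5 = 248.4, giving R = 166 N.

R_A ≈ 166 N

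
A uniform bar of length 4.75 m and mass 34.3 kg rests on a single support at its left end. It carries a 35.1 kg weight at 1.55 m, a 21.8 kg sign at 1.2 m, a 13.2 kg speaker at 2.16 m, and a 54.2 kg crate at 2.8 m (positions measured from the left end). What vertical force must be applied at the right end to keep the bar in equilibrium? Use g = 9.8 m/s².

Sum moments about the left end (the unknown pivot reaction has zero arm there).
Beam weight: 34.3 × 9.8 = 336.1 N down at 2.375 m → arm 2.375 m, τ = 336.1 × 2.375 = 798.2 N·m clockwise.
Weight: 35.1 × 9.8 = 344 N down at 1.55 m → arm 1.55 m, τ = 344 × 1.55 = 533.2 N·m clockwise.
Sign: 21.8 × 9.8 = 213.6 N down at 1.2 m → arm 1.2 m, τ = 213.6 × 1.2 = 256.3 N·m clockwise.
Speaker: 13.2 × 9.8 = 129.4 N down at 2.16 m → arm 2.16 m, τ = 129.4 × 2.16 = 279.5 N·m clockwise.
Crate: 54.2 × 9.8 = 531.2 N down at 2.8 m → arm 2.8 m, τ = 531.2 × 2.8 = 1487 N·m clockwise.
Net moment of the loads = 3354 N·m clockwise.
The upward force F acts at the right end, arm 4.75 m, giving F × 4.75 counterclockwise.
Balancing moments: F × 4.75 = 3354, giving F = 3354 / 4.75 = 706 N.

F ≈ 706 N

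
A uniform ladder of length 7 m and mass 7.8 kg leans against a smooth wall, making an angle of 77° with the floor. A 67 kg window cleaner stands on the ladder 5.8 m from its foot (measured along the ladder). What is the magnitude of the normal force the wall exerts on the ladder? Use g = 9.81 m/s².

N_wall ≈ 135 N

Taking torques about the foot of the ladder:
Ladder weight 7.8×9.81 = 76.52 N acts at 3.5 m along the ladder; its horizontal arm is 3.5·cos77° = 0.7873 m → τ = 60.24 N·m clockwise.
Window cleaner: 67×9.81 = 657.3 N at 5.8 m → arm 1.305 m → τ = 857.8 N·m clockwise.
Wall normal N acts horizontally at the top; its moment arm is the height L sinθ = 7·sin77° = 6.821 m, counterclockwise.
For rotational equilibrium, N × 6.821 = 918, so N = 135 N.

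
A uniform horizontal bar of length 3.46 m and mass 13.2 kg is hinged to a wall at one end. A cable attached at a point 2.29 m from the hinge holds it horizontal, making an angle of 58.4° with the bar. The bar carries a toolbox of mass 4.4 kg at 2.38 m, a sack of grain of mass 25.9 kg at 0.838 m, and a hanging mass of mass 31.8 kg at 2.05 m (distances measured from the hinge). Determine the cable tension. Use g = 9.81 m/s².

T ≈ 605 N

Taking torques about the hinge:
Beam weight: 13.2 × 9.81 = 129.5 N down at 1.73 m → arm 1.73 m, τ = 129.5 × 1.73 = 224 N·m clockwise.
Toolbox: 4.4 × 9.81 = 43.16 N down at 2.38 m → arm 2.38 m, τ = 43.16 × 2.38 = 102.7 N·m clockwise.
Sack of grain: 25.9 × 9.81 = 254.1 N down at 0.838 m → arm 0.838 m, τ = 254.1 × 0.838 = 212.9 N·m clockwise.
Hanging mass: 31.8 × 9.81 = 312 N down at 2.05 m → arm 2.05 m, τ = 312 × 2.05 = 639.6 N·m clockwise.
Total clockwise load moment = 1179 N·m.
The cable tension T acts at 2.29 m; only its component perpendicular to the bar, T sinθ, produces torque. sin 58.4° = 0.8517.
Setting net torque to zero: T × 2.29 × 0.8517 = 1179 → T = 1179 / 1.95 = 605 N.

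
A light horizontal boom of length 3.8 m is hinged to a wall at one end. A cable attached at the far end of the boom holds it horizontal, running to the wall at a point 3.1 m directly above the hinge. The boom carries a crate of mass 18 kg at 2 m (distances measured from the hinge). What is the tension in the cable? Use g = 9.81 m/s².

T ≈ 147 N

Taking torques about the hinge:
Crate: 18 × 9.81 = 176.6 N down at 2 m → arm 2 m, τ = 176.6 × 2 = 353.2 N·m clockwise.
Total clockwise load moment = 353.2 N·m.
The cable tension T acts at 3.8 m; only its component perpendicular to the boom, T sinθ, produces torque. sinθ = h/√(h²+d²) = 3.1/√(3.1²+3.8²) = 0.6321.
Balancing moments: T × 3.8 × 0.6321 = 353.2, giving T = 353.2 / 2.402 = 147 N.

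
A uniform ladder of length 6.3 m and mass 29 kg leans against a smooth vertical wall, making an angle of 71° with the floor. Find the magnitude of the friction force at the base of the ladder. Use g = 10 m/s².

f ≈ 49.9 N

Choose the foot of the ladder as the axis so the floor normal and friction both act there and drop out.
Ladder weight 29×10 = 290 N acts at 3.15 m along the ladder; its horizontal arm is 3.15·cos71° = 1.026 m → τ = 297.5 N·m clockwise.
Wall normal N acts horizontally at the top; its moment arm is the height L sinθ = 6.3·sin71° = 5.957 m, counterclockwise.
For rotational equilibrium, N × 5.957 = 297.5, so N = 49.9 N.
ΣFx = 0: friction at the foot balances the wall's push, so f = N_wall = 49.9 N.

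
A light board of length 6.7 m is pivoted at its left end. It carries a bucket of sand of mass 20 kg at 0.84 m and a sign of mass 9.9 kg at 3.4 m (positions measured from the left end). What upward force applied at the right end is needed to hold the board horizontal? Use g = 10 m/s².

F ≈ 75.3 N

About the left end:
Bucket of sand: 20 × 10 = 200 N down at 0.84 m → arm 0.84 m, τ = 200 × 0.84 = 168 N·m clockwise.
Sign: 9.9 × 10 = 99 N down at 3.4 m → arm 3.4 m, τ = 99 × 3.4 = 336.6 N·m clockwise.
Net moment of the loads = 504.6 N·m clockwise.
The upward force F acts at the right end, arm 6.7 m, giving F × 6.7 counterclockwise.
For rotational equilibrium, F × 6.7 = 504.6, so F = 504.6 / 6.7 = 75.3 N.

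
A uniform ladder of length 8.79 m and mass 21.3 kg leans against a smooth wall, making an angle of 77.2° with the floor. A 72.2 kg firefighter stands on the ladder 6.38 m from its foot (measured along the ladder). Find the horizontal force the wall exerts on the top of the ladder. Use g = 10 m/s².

N_wall ≈ 143 N

Taking torques about the foot of the ladder:
Ladder weight 21.3×10 = 213 N acts at 4.395 m along the ladder; its horizontal arm is 4.395·cos77.2° = 0.9737 m → τ = 207.4 N·m clockwise.
Firefighter: 72.2×10 = 722 N at 6.38 m → arm 1.413 m → τ = 1020 N·m clockwise.
Wall normal N acts horizontally at the top; its moment arm is the height L sinθ = 8.79·sin77.2° = 8.572 m, counterclockwise.
Setting net torque to zero: N × 8.572 = 1227 → N = 143 N.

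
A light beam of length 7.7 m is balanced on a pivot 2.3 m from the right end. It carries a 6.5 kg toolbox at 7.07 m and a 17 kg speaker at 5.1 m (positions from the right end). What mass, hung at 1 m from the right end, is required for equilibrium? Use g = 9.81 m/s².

Choose the pivot (at 2.3 m from the right end) as the axis so the support reaction has zero arm there.
Toolbox: 6.5 × 9.81 = 63.77 N down at 7.07 m → arm 4.77 m, τ = 63.77 × 4.77 = 304.2 N·m counterclockwise.
Speaker: 17 × 9.81 = 166.8 N down at 5.1 m → arm 2.8 m, τ = 166.8 × 2.8 = 467 N·m counterclockwise.
Net moment of known loads = 771.2 N·m counterclockwise.
An unknown mass m at 1 m has arm 1.3 m; its moment is m·g·1.3 clockwise.
Setting net torque to zero: m × 9.81 × 1.3 = 771.2 → m = 771.2 / (9.81 × 1.3) = 60.5 kg.

m ≈ 60.5 kg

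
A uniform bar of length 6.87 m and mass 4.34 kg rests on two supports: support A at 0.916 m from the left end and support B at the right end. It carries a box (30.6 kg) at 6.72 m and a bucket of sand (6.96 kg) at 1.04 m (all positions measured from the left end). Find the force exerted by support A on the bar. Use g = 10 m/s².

R_A ≈ 101 N

Take moments about support B.
Beam weight: 4.34 × 10 = 43.4 N down at 3.435 m → arm 3.435 m, τ = 43.4 × 3.435 = 149.1 N·m counterclockwise.
Box: 30.6 × 10 = 306 N down at 6.72 m → arm 0.15 m, τ = 306 × 0.15 = 45.9 N·m counterclockwise.
Bucket of sand: 6.96 × 10 = 69.6 N down at 1.04 m → arm 5.83 m, τ = 69.6 × 5.83 = 405.8 N·m counterclockwise.
Net load moment about support B = 600.8 N·m counterclockwise.
Reaction R at support A is upward at 0.916 m, arm 5.954 m → moment R × 5.954 clockwise.
Setting net torque to zero: R × 5.954 = 600.8 → R = 101 N.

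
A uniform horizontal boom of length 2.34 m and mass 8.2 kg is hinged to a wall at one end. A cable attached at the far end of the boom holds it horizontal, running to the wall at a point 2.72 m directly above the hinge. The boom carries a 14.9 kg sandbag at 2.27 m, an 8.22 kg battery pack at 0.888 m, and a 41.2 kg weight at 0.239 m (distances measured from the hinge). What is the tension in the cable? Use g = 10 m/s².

T ≈ 341 N

About the hinge:
Beam weight: 8.2 × 10 = 82 N down at 1.17 m → arm 1.17 m, τ = 82 × 1.17 = 95.94 N·m clockwise.
Sandbag: 14.9 × 10 = 149 N down at 2.27 m → arm 2.27 m, τ = 149 × 2.27 = 338.2 N·m clockwise.
Battery pack: 8.22 × 10 = 82.2 N down at 0.888 m → arm 0.888 m, τ = 82.2 × 0.888 = 72.99 N·m clockwise.
Weight: 41.2 × 10 = 412 N down at 0.239 m → arm 0.239 m, τ = 412 × 0.239 = 98.47 N·m clockwise.
Total clockwise load moment = 605.6 N·m.
The cable tension T acts at 2.34 m; only its component perpendicular to the boom, T sinθ, produces torque. sinθ = h/√(h²+d²) = 2.72/√(2.72²+2.34²) = 0.7581.
For rotational equilibrium, T × 2.34 × 0.7581 = 605.6, so T = 605.6 / 1.774 = 341 N.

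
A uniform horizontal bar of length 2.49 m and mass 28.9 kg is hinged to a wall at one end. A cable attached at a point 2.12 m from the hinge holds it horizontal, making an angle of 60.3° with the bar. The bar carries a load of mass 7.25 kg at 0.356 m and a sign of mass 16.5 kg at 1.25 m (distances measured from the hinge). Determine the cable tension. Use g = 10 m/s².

About the hinge:
Beam weight: 28.9 × 10 = 289 N down at 1.245 m → arm 1.245 m, τ = 289 × 1.245 = 359.8 N·m clockwise.
Load: 7.25 × 10 = 72.5 N down at 0.356 m → arm 0.356 m, τ = 72.5 × 0.356 = 25.81 N·m clockwise.
Sign: 16.5 × 10 = 165 N down at 1.25 m → arm 1.25 m, τ = 165 × 1.25 = 206.2 N·m clockwise.
Total clockwise load moment = 591.8 N·m.
The cable tension T acts at 2.12 m; only its component perpendicular to the bar, T sinθ, produces torque. sin 60.3° = 0.8686.
Setting net torque to zero: T × 2.12 × 0.8686 = 591.8 → T = 591.8 / 1.841 = 321 N.

T ≈ 321 N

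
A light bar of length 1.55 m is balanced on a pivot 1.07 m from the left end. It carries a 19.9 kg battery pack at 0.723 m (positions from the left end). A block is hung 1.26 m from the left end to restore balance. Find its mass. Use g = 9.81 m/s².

Taking torques about the pivot (at 1.07 m from the left end):
Battery pack: 19.9 × 9.81 = 195.2 N down at 0.723 m → arm 0.347 m, τ = 195.2 × 0.347 = 67.73 N·m counterclockwise.
Net moment of known loads = 67.73 N·m counterclockwise.
An unknown mass m at 1.26 m has arm 0.19 m; its moment is m·g·0.19 clockwise.
Στ = 0 ⇒ m × 9.81 × 0.19 = 67.73 ⇒ m = 67.73 / (9.81 × 0.19) = 36.3 kg.

m ≈ 36.3 kg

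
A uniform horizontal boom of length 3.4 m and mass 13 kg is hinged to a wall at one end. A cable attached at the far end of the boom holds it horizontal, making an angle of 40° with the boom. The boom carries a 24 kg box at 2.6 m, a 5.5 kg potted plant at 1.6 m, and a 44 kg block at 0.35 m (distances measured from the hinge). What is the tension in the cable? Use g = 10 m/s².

Taking torques about the hinge:
Beam weight: 13 × 10 = 130 N down at 1.7 m → arm 1.7 m, τ = 130 × 1.7 = 221 N·m clockwise.
Box: 24 × 10 = 240 N down at 2.6 m → arm 2.6 m, τ = 240 × 2.6 = 624 N·m clockwise.
Potted plant: 5.5 × 10 = 55 N down at 1.6 m → arm 1.6 m, τ = 55 × 1.6 = 88 N·m clockwise.
Block: 44 × 10 = 440 N down at 0.35 m → arm 0.35 m, τ = 440 × 0.35 = 154 N·m clockwise.
Total clockwise load moment = 1087 N·m.
The cable tension T acts at 3.4 m; only its component perpendicular to the boom, T sinθ, produces torque. sin 40° = 0.6428.
Setting net torque to zero: T × 3.4 × 0.6428 = 1087 → T = 1087 / 2.186 = 497 N.

T ≈ 497 N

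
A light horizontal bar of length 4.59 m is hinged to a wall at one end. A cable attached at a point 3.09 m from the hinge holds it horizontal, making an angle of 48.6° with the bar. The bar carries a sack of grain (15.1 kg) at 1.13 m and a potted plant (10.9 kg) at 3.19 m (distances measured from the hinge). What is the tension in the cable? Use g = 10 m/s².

Take moments about the hinge.
Sack of grain: 15.1 × 10 = 151 N down at 1.13 m → arm 1.13 m, τ = 151 × 1.13 = 170.6 N·m clockwise.
Potted plant: 10.9 × 10 = 109 N down at 3.19 m → arm 3.19 m, τ = 109 × 3.19 = 347.7 N·m clockwise.
Total clockwise load moment = 518.3 N·m.
The cable tension T acts at 3.09 m; only its component perpendicular to the bar, T sinθ, produces torque. sin 48.6° = 0.7501.
For rotational equilibrium, T × 3.09 × 0.7501 = 518.3, so T = 518.3 / 2.318 = 224 N.

T ≈ 224 N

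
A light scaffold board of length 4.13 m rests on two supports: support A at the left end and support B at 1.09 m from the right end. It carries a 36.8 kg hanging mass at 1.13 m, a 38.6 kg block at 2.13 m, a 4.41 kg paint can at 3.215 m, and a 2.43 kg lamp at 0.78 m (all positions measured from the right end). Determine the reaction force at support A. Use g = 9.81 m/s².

R_A ≈ 162 N

Taking torques about support B:
Hanging mass: 36.8 × 9.81 = 361 N down at 1.13 m → arm 0.04 m, τ = 361 × 0.04 = 14.44 N·m counterclockwise.
Block: 38.6 × 9.81 = 378.7 N down at 2.13 m → arm 1.04 m, τ = 378.7 × 1.04 = 393.8 N·m counterclockwise.
Paint can: 4.41 × 9.81 = 43.26 N down at 3.215 m → arm 2.125 m, τ = 43.26 × 2.125 = 91.93 N·m counterclockwise.
Lamp: 2.43 × 9.81 = 23.84 N down at 0.78 m → arm 0.31 m, τ = 23.84 × 0.31 = 7.39 N·m clockwise.
Net load moment about support B = 492.8 N·m counterclockwise.
Reaction R at support A is upward at 4.13 m, arm 3.04 m → moment R × 3.04 clockwise.
Στ = 0 ⇒ R × 3.04 = 492.8 ⇒ R = 162 N.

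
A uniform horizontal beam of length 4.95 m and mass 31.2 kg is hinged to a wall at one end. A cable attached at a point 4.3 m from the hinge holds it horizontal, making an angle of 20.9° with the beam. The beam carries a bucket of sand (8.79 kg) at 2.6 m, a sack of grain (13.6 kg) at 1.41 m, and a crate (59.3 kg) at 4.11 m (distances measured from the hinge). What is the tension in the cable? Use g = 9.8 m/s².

T ≈ 2320 N

Take moments about the hinge.
Beam weight: 31.2 × 9.8 = 305.8 N down at 2.475 m → arm 2.475 m, τ = 305.8 × 2.475 = 756.9 N·m clockwise.
Bucket of sand: 8.79 × 9.8 = 86.14 N down at 2.6 m → arm 2.6 m, τ = 86.14 × 2.6 = 224 N·m clockwise.
Sack of grain: 13.6 × 9.8 = 133.3 N down at 1.41 m → arm 1.41 m, τ = 133.3 × 1.41 = 188 N·m clockwise.
Crate: 59.3 × 9.8 = 581.1 N down at 4.11 m → arm 4.11 m, τ = 581.1 × 4.11 = 2388 N·m clockwise.
Total clockwise load moment = 3557 N·m.
The cable tension T acts at 4.3 m; only its component perpendicular to the beam, T sinθ, produces torque. sin 20.9° = 0.3567.
Στ = 0 ⇒ T × 4.3 × 0.3567 = 3557 ⇒ T = 3557 / 1.534 = 2320 N.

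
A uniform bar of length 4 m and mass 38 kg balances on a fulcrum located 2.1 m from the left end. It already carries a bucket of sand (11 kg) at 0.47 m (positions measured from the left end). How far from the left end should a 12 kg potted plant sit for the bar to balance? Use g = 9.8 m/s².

Taking torques about the fulcrum (at 2.1 m from the left end):
Beam weight: 38 × 9.8 = 372.4 N down at 2 m → arm 0.1 m, τ = 372.4 × 0.1 = 37.24 N·m counterclockwise.
Bucket of sand: 11 × 9.8 = 107.8 N down at 0.47 m → arm 1.63 m, τ = 107.8 × 1.63 = 175.7 N·m counterclockwise.
Net moment of existing loads = 212.9 N·m counterclockwise.
The potted plant weighs 12 × 9.8 = 117.6 N and must supply an equal clockwise moment, so its lever arm about the fulcrum is 212.9 / 117.6 = 1.81 m.
That puts it at 2.1 + 1.81 = 3.91 m from the left end.

x ≈ 3.91 m from the left end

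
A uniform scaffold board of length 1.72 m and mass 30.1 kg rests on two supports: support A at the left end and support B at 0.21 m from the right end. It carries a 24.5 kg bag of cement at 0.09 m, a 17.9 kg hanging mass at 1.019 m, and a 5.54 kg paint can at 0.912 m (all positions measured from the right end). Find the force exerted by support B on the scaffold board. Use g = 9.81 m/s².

Take moments about support A.
Beam weight: 30.1 × 9.81 = 295.3 N down at 0.86 m → arm 0.86 m, τ = 295.3 × 0.86 = 254 N·m clockwise.
Bag of cement: 24.5 × 9.81 = 240.3 N down at 0.09 m → arm 1.63 m, τ = 240.3 × 1.63 = 391.7 N·m clockwise.
Hanging mass: 17.9 × 9.81 = 175.6 N down at 1.019 m → arm 0.701 m, τ = 175.6 × 0.701 = 123.1 N·m clockwise.
Paint can: 5.54 × 9.81 = 54.35 N down at 0.912 m → arm 0.808 m, τ = 54.35 × 0.808 = 43.91 N·m clockwise.
Net load moment about support A = 812.7 N·m clockwise.
Reaction R at support B is upward at 0.21 m, arm 1.51 m → moment R × 1.51 counterclockwise.
Setting net torque to zero: R × 1.51 = 812.7 → R = 538 N.

R_B ≈ 538 N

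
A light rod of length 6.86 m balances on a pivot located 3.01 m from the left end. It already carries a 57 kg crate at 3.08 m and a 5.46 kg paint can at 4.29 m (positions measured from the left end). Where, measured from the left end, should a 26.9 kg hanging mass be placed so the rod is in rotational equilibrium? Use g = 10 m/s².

Taking torques about the pivot (at 3.01 m from the left end):
Crate: 57 × 10 = 570 N down at 3.08 m → arm 0.07 m, τ = 570 × 0.07 = 39.9 N·m clockwise.
Paint can: 5.46 × 10 = 54.6 N down at 4.29 m → arm 1.28 m, τ = 54.6 × 1.28 = 69.89 N·m clockwise.
Net moment of existing loads = 109.8 N·m clockwise.
The hanging mass weighs 26.9 × 10 = 269 N and must supply an equal counterclockwise moment, so its lever arm about the pivot is 109.8 / 269 = 0.408 m.
That puts it at 3.01 − 0.408 = 2.6 m from the left end.

x ≈ 2.6 m from the left end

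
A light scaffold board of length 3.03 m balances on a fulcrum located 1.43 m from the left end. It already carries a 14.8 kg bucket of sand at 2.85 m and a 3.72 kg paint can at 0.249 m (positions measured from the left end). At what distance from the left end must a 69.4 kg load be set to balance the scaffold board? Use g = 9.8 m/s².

x ≈ 1.19 m from the left end

Sum moments about the fulcrum (at 1.43 m from the left end) (the support reaction has zero arm there).
Bucket of sand: 14.8 × 9.8 = 145 N down at 2.85 m → arm 1.42 m, τ = 145 × 1.42 = 205.9 N·m clockwise.
Paint can: 3.72 × 9.8 = 36.46 N down at 0.249 m → arm 1.181 m, τ = 36.46 × 1.181 = 43.06 N·m counterclockwise.
Net moment of existing loads = 162.8 N·m clockwise.
The load weighs 69.4 × 9.8 = 680.1 N and must supply an equal counterclockwise moment, so its lever arm about the fulcrum is 162.8 / 680.1 = 0.239 m.
That puts it at 1.43 − 0.239 = 1.19 m from the left end.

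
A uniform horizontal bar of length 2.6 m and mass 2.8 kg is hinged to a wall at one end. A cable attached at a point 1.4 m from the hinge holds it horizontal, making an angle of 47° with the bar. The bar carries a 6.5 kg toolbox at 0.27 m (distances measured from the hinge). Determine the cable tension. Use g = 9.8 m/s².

T ≈ 51.6 N

Sum moments about the hinge (the unknown hinge reaction has zero arm there).
Beam weight: 2.8 × 9.8 = 27.44 N down at 1.3 m → arm 1.3 m, τ = 27.44 × 1.3 = 35.67 N·m clockwise.
Toolbox: 6.5 × 9.8 = 63.7 N down at 0.27 m → arm 0.27 m, τ = 63.7 × 0.27 = 17.2 N·m clockwise.
Total clockwise load moment = 52.87 N·m.
The cable tension T acts at 1.4 m; only its component perpendicular to the bar, T sinθ, produces torque. sin 47° = 0.7314.
For rotational equilibrium, T × 1.4 × 0.7314 = 52.87, so T = 52.87 / 1.024 = 51.6 N.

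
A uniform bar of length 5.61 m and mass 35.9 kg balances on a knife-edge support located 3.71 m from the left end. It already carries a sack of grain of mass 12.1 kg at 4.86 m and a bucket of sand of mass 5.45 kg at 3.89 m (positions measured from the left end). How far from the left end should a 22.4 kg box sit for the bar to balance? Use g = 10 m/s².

Taking torques about the knife-edge support (at 3.71 m from the left end):
Beam weight: 35.9 × 10 = 359 N down at 2.805 m → arm 0.905 m, τ = 359 × 0.905 = 324.9 N·m counterclockwise.
Sack of grain: 12.1 × 10 = 121 N down at 4.86 m → arm 1.15 m, τ = 121 × 1.15 = 139.1 N·m clockwise.
Bucket of sand: 5.45 × 10 = 54.5 N down at 3.89 m → arm 0.18 m, τ = 54.5 × 0.18 = 9.81 N·m clockwise.
Net moment of existing loads = 176 N·m counterclockwise.
The box weighs 22.4 × 10 = 224 N and must supply an equal clockwise moment, so its lever arm about the knife-edge support is 176 / 224 = 0.786 m.
That puts it at 3.71 + 0.786 = 4.5 m from the left end.

x ≈ 4.5 m from the left end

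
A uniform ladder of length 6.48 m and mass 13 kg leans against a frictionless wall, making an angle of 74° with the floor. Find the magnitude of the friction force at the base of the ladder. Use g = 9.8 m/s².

f ≈ 18.3 N

About the foot of the ladder:
Ladder weight 13×9.8 = 127.4 N acts at 3.24 m along the ladder; its horizontal arm is 3.24·cos74° = 0.8931 m → τ = 113.8 N·m clockwise.
Wall normal N acts horizontally at the top; its moment arm is the height L sinθ = 6.48·sin74° = 6.229 m, counterclockwise.
For rotational equilibrium, N × 6.229 = 113.8, so N = 18.3 N.
ΣFx = 0: friction at the foot balances the wall's push, so f = N_wall = 18.3 N.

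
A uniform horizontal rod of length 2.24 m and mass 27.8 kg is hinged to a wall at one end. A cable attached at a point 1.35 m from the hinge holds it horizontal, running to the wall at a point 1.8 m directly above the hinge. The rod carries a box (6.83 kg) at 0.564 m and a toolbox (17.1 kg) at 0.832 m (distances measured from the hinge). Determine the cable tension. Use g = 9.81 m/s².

T ≈ 447 N

Sum moments about the hinge (the unknown hinge reaction has zero arm there).
Beam weight: 27.8 × 9.81 = 272.7 N down at 1.12 m → arm 1.12 m, τ = 272.7 × 1.12 = 305.4 N·m clockwise.
Box: 6.83 × 9.81 = 67 N down at 0.564 m → arm 0.564 m, τ = 67 × 0.564 = 37.79 N·m clockwise.
Toolbox: 17.1 × 9.81 = 167.8 N down at 0.832 m → arm 0.832 m, τ = 167.8 × 0.832 = 139.6 N·m clockwise.
Total clockwise load moment = 482.8 N·m.
The cable tension T acts at 1.35 m; only its component perpendicular to the rod, T sinθ, produces torque. sinθ = h/√(h²+d²) = 1.8/√(1.8²+1.35²) = 0.8.
Balancing moments: T × 1.35 × 0.8 = 482.8, giving T = 482.8 / 1.08 = 447 N.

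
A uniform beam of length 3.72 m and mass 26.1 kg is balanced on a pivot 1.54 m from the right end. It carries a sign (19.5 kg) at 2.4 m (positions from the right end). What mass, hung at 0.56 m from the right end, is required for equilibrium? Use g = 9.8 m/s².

About the pivot (at 1.54 m from the right end):
Beam weight: 26.1 × 9.8 = 255.8 N down at 1.86 m → arm 0.32 m, τ = 255.8 × 0.32 = 81.86 N·m counterclockwise.
Sign: 19.5 × 9.8 = 191.1 N down at 2.4 m → arm 0.86 m, τ = 191.1 × 0.86 = 164.3 N·m counterclockwise.
Net moment of known loads = 246.2 N·m counterclockwise.
An unknown mass m at 0.56 m has arm 0.98 m; its moment is m·g·0.98 clockwise.
For rotational equilibrium, m × 9.8 × 0.98 = 246.2, so m = 246.2 / (9.8 × 0.98) = 25.6 kg.

m ≈ 25.6 kg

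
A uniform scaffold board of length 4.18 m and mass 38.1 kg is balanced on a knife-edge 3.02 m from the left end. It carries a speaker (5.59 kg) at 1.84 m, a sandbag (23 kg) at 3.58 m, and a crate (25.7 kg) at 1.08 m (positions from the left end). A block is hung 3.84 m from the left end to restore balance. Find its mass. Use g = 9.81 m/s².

Taking torques about the knife-edge (at 3.02 m from the left end):
Beam weight: 38.1 × 9.81 = 373.8 N down at 2.09 m → arm 0.93 m, τ = 373.8 × 0.93 = 347.6 N·m counterclockwise.
Speaker: 5.59 × 9.81 = 54.84 N down at 1.84 m → arm 1.18 m, τ = 54.84 × 1.18 = 64.71 N·m counterclockwise.
Sandbag: 23 × 9.81 = 225.6 N down at 3.58 m → arm 0.56 m, τ = 225.6 × 0.56 = 126.3 N·m clockwise.
Crate: 25.7 × 9.81 = 252.1 N down at 1.08 m → arm 1.94 m, τ = 252.1 × 1.94 = 489.1 N·m counterclockwise.
Net moment of known loads = 775.1 N·m counterclockwise.
An unknown mass m at 3.84 m has arm 0.82 m; its moment is m·g·0.82 clockwise.
Balancing moments: m × 9.81 × 0.82 = 775.1, giving m = 775.1 / (9.81 × 0.82) = 96.4 kg.

m ≈ 96.4 kg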